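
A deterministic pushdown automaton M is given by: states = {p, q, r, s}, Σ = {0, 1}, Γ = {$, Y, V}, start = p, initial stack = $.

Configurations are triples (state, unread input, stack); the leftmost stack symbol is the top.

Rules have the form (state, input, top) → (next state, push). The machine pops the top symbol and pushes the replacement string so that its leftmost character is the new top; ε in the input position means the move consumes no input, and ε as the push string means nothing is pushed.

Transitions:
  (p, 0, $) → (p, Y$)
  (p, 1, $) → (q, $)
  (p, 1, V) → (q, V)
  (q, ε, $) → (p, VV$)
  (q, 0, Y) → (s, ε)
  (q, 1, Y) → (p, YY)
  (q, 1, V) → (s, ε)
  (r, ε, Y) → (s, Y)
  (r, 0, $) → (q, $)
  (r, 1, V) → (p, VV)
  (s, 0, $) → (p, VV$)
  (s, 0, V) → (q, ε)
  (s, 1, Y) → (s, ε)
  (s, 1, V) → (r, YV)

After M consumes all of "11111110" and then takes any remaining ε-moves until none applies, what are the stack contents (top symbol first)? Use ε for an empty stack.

VV$

(p, 11111110, $) ⊢ (q, 1111110, $) ⊢ (p, 1111110, VV$) ⊢ (q, 111110, VV$) ⊢ (s, 11110, V$) ⊢ (r, 1110, YV$) ⊢ (s, 1110, YV$) ⊢ (s, 110, V$) ⊢ (r, 10, YV$) ⊢ (s, 10, YV$) ⊢ (s, 0, V$) ⊢ (q, ε, $) ⊢ (p, ε, VV$)
All input consumed in state p with stack VV$.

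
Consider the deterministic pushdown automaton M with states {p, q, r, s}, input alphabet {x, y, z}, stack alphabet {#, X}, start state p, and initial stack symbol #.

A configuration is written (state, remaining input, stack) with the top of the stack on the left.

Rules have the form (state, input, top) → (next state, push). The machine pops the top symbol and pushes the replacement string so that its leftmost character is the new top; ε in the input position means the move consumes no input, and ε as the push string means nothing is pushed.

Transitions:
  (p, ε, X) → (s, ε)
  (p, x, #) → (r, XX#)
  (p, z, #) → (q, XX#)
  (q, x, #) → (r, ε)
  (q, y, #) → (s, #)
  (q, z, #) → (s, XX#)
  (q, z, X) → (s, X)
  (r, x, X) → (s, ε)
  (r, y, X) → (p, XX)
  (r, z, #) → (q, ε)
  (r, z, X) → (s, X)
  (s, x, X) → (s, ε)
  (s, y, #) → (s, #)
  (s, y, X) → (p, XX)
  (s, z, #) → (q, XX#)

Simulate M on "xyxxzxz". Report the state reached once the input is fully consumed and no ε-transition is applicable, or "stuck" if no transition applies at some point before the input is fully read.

stuck

(p, xyxxzxz, #) ⊢ (r, yxxzxz, XX#) ⊢ (p, xxzxz, XXX#) ⊢ (s, xxzxz, XX#) ⊢ (s, xzxz, X#) ⊢ (s, zxz, #) ⊢ (q, xz, XX#)
No transition for (q, x, top X); M blocks with input xz remaining.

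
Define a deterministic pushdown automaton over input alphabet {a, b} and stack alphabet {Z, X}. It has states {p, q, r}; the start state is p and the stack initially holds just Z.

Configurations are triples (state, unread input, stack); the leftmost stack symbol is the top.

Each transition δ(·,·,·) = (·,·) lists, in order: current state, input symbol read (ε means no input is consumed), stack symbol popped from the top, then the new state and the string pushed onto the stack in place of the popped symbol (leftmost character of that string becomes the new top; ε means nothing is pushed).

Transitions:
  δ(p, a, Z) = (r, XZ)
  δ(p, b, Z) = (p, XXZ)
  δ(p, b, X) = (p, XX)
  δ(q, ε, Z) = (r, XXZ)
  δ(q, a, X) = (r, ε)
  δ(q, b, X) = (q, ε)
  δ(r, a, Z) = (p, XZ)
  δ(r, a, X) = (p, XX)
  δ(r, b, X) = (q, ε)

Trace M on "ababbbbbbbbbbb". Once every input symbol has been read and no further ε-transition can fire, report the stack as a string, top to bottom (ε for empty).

XXXXXXXXXXXXXXZ

(p, ababbbbbbbbbbb, Z)
  read a, top Z: go to r, push XZ → (r, babbbbbbbbbbb, XZ)
  read b, top X: go to q, push ε → (q, abbbbbbbbbbb, Z)
  ε-move, top Z: go to r, push XXZ → (r, abbbbbbbbbbb, XXZ)
  read a, top X: go to p, push XX → (p, bbbbbbbbbbb, XXXZ)
  read b, top X: go to p, push XX → (p, bbbbbbbbbb, XXXXZ)
  read b, top X: go to p, push XX → (p, bbbbbbbbb, XXXXXZ)
  read b, top X: go to p, push XX → (p, bbbbbbbb, XXXXXXZ)
  read b, top X: go to p, push XX → (p, bbbbbbb, XXXXXXXZ)
  read b, top X: go to p, push XX → (p, bbbbbb, XXXXXXXXZ)
  read b, top X: go to p, push XX → (p, bbbbb, XXXXXXXXXZ)
  read b, top X: go to p, push XX → (p, bbbb, XXXXXXXXXXZ)
  read b, top X: go to p, push XX → (p, bbb, XXXXXXXXXXXZ)
  read b, top X: go to p, push XX → (p, bb, XXXXXXXXXXXXZ)
  read b, top X: go to p, push XX → (p, b, XXXXXXXXXXXXXZ)
  read b, top X: go to p, push XX → (p, ε, XXXXXXXXXXXXXXZ)
All input consumed in state p with stack XXXXXXXXXXXXXXZ.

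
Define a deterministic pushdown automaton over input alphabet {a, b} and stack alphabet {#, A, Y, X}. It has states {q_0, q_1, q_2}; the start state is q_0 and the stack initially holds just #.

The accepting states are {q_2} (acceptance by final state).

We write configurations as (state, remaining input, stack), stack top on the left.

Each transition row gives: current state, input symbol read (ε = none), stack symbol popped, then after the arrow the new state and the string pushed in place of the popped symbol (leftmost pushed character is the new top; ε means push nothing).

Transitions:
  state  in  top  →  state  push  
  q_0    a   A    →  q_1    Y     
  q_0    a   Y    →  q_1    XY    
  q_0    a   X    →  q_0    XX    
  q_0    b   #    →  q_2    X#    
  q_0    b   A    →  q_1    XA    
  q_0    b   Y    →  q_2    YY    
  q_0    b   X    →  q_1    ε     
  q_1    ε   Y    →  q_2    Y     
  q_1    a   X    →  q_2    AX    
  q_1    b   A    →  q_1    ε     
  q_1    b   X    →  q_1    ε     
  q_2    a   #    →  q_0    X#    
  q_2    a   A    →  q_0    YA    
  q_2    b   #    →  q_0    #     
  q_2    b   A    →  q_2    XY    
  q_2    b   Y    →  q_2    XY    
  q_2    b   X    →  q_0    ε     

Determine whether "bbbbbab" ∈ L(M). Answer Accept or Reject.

Reject

(q_0, bbbbbab, #) ⊢ (q_2, bbbbab, X#) ⊢ (q_0, bbbab, #) ⊢ (q_2, bbab, X#) ⊢ (q_0, bab, #) ⊢ (q_2, ab, X#)
No transition applies at (q_2, ab, X#); input not fully consumed.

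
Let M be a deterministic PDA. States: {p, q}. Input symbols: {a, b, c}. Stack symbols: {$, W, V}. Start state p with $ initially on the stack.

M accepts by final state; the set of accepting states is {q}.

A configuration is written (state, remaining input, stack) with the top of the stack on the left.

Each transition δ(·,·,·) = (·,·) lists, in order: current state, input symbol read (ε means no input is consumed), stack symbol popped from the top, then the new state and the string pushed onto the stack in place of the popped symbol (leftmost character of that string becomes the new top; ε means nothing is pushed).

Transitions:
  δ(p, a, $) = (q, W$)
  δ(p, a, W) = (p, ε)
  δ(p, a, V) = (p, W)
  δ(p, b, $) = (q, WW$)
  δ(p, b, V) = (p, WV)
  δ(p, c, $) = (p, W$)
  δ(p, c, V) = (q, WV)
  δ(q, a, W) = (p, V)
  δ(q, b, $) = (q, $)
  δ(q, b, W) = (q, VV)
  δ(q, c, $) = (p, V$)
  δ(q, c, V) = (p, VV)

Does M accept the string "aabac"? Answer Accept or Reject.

Accept

(p, aabac, $) ⊢ (q, abac, W$) ⊢ (p, bac, V$) ⊢ (p, ac, WV$) ⊢ (p, c, V$) ⊢ (q, ε, WV$)
All input consumed; state q ∈ F.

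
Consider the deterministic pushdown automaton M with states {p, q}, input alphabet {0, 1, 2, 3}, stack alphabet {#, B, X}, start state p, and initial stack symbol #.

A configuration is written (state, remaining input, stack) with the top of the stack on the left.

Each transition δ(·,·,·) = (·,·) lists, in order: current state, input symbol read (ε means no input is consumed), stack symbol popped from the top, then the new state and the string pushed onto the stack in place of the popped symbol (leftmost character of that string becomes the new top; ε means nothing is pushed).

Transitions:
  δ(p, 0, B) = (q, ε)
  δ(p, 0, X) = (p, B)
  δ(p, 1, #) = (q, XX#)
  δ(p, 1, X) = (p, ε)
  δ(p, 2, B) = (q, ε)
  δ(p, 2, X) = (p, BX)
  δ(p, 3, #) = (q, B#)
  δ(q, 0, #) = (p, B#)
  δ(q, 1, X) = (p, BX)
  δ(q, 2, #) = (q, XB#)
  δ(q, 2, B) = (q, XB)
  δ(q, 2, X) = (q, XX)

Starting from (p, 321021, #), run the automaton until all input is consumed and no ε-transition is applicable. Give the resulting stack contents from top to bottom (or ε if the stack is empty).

(p, 321021, #)
  read 3, top #: go to q, push B# → (q, 21021, B#)
  read 2, top B: go to q, push XB → (q, 1021, XB#)
  read 1, top X: go to p, push BX → (p, 021, BXB#)
  read 0, top B: go to q, push ε → (q, 21, XB#)
  read 2, top X: go to q, push XX → (q, 1, XXB#)
  read 1, top X: go to p, push BX → (p, ε, BXXB#)
All input consumed in state p with stack BXXB#.

BXXB#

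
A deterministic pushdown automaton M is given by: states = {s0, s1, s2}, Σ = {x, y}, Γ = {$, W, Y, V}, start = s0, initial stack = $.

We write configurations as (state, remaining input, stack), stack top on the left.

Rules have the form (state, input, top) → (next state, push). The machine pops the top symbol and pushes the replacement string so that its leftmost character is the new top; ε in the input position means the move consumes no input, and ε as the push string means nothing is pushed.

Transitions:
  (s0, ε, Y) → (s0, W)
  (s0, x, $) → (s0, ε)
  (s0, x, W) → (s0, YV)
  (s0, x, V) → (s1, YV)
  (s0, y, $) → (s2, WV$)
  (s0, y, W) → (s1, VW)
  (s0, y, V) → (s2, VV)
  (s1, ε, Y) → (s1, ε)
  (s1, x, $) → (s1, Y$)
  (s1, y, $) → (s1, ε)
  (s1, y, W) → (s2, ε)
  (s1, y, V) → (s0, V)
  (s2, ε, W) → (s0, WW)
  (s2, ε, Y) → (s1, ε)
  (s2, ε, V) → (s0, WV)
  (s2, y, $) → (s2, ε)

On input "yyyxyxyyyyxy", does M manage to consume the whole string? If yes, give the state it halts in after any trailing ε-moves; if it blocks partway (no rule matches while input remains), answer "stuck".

s0

(s0, yyyxyxyyyyxy, $) ⊢ (s2, yyxyxyyyyxy, WV$) ⊢ (s0, yyxyxyyyyxy, WWV$) ⊢ (s1, yxyxyyyyxy, VWWV$) ⊢ (s0, xyxyyyyxy, VWWV$) ⊢ (s1, yxyyyyxy, YVWWV$) ⊢ (s1, yxyyyyxy, VWWV$) ⊢ (s0, xyyyyxy, VWWV$) ⊢ (s1, yyyyxy, YVWWV$) ⊢ (s1, yyyyxy, VWWV$) ⊢ (s0, yyyxy, VWWV$) ⊢ (s2, yyxy, VVWWV$) ⊢ (s0, yyxy, WVVWWV$) ⊢ (s1, yxy, VWVVWWV$) ⊢ (s0, xy, VWVVWWV$) ⊢ (s1, y, YVWVVWWV$) ⊢ (s1, y, VWVVWWV$) ⊢ (s0, ε, VWVVWWV$)
All input consumed; M is in state s0.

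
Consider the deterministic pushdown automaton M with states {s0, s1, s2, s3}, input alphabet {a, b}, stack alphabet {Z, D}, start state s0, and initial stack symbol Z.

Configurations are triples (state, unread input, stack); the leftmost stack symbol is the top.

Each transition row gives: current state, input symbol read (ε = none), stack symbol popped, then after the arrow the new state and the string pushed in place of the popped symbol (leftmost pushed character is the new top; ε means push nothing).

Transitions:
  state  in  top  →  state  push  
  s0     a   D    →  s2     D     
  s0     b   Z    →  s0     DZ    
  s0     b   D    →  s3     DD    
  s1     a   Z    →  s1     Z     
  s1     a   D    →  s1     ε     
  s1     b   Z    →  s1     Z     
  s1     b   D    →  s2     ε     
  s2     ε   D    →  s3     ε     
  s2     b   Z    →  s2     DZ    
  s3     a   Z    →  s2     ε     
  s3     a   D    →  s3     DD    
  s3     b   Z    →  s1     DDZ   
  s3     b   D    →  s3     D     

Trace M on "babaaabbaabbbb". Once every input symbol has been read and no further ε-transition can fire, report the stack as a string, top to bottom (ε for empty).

Z

(s0, babaaabbaabbbb, Z)
  read b, top Z: go to s0, push DZ → (s0, abaaabbaabbbb, DZ)
  read a, top D: go to s2, push D → (s2, baaabbaabbbb, DZ)
  ε-move, top D: go to s3, push ε → (s3, baaabbaabbbb, Z)
  read b, top Z: go to s1, push DDZ → (s1, aaabbaabbbb, DDZ)
  read a, top D: go to s1, push ε → (s1, aabbaabbbb, DZ)
  read a, top D: go to s1, push ε → (s1, abbaabbbb, Z)
  read a, top Z: go to s1, push Z → (s1, bbaabbbb, Z)
  read b, top Z: go to s1, push Z → (s1, baabbbb, Z)
  read b, top Z: go to s1, push Z → (s1, aabbbb, Z)
  read a, top Z: go to s1, push Z → (s1, abbbb, Z)
  read a, top Z: go to s1, push Z → (s1, bbbb, Z)
  read b, top Z: go to s1, push Z → (s1, bbb, Z)
  read b, top Z: go to s1, push Z → (s1, bb, Z)
  read b, top Z: go to s1, push Z → (s1, b, Z)
  read b, top Z: go to s1, push Z → (s1, ε, Z)
All input consumed in state s1 with stack Z.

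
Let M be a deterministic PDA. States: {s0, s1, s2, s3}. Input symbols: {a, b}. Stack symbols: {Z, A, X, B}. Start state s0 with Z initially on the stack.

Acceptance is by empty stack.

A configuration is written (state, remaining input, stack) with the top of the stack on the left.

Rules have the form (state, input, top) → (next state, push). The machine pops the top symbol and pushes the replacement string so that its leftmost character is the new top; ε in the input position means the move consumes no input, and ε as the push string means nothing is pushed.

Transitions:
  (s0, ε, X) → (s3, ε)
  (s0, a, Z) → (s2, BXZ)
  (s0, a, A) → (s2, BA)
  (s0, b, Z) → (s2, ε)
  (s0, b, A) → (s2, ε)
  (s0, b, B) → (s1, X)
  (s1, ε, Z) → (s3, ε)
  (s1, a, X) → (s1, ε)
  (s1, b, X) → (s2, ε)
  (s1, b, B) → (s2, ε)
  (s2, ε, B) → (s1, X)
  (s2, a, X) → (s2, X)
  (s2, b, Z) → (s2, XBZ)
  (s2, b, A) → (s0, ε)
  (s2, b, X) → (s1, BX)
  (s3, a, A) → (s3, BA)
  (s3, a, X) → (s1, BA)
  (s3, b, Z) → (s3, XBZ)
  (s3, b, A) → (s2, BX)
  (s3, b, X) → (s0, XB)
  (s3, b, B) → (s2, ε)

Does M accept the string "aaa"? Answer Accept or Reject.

(s0, aaa, Z)
  read a, top Z: go to s2, push BXZ → (s2, aa, BXZ)
  ε-move, top B: go to s1, push X → (s1, aa, XXZ)
  read a, top X: go to s1, push ε → (s1, a, XZ)
  read a, top X: go to s1, push ε → (s1, ε, Z)
  ε-move, top Z: go to s3, push ε → (s3, ε, ε)
All input consumed and the stack is empty.

Accept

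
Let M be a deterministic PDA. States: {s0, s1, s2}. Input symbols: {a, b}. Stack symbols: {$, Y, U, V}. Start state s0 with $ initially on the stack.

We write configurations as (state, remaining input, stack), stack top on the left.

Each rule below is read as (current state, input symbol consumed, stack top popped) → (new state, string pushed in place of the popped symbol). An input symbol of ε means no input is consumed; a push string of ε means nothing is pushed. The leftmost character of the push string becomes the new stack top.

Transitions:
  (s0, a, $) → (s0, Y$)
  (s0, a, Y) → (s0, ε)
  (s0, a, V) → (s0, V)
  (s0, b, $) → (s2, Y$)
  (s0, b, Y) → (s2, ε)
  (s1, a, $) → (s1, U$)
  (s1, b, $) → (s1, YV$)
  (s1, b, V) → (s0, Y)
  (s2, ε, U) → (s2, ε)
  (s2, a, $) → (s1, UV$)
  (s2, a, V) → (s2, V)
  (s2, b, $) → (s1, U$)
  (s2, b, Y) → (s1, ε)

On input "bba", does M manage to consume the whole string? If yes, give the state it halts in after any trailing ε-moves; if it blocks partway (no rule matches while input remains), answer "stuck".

s1

(s0, bba, $)
  read b, top $: go to s2, push Y$ → (s2, ba, Y$)
  read b, top Y: go to s1, push ε → (s1, a, $)
  read a, top $: go to s1, push U$ → (s1, ε, U$)
All input consumed; M is in state s1.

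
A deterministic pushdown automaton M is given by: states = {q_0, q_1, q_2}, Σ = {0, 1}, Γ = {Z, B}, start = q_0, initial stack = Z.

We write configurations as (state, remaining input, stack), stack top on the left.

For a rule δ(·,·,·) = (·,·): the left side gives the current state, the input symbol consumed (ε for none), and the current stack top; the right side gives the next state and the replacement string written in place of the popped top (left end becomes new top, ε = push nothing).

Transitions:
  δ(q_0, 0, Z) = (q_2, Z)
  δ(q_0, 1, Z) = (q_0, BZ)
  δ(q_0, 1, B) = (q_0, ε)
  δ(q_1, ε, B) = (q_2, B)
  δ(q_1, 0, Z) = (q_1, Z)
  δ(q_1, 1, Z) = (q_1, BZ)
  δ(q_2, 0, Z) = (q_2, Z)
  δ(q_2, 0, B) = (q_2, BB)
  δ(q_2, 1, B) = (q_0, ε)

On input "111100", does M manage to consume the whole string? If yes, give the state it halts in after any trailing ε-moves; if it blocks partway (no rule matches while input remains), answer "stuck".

(q_0, 111100, Z)
  read 1, top Z: go to q_0, push BZ → (q_0, 11100, BZ)
  read 1, top B: go to q_0, push ε → (q_0, 1100, Z)
  read 1, top Z: go to q_0, push BZ → (q_0, 100, BZ)
  read 1, top B: go to q_0, push ε → (q_0, 00, Z)
  read 0, top Z: go to q_2, push Z → (q_2, 0, Z)
  read 0, top Z: go to q_2, push Z → (q_2, ε, Z)
All input consumed; M is in state q_2.

q_2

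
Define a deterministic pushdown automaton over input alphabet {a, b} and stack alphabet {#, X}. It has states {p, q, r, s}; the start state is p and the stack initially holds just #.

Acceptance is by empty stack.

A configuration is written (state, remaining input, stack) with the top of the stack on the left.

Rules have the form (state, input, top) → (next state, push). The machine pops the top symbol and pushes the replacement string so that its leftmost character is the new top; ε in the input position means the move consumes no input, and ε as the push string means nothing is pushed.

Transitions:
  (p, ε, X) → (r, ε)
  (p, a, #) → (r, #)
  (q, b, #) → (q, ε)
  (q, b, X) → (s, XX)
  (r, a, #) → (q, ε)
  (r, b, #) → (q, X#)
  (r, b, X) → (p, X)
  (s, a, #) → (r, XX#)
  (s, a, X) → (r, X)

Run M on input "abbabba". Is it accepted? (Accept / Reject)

Accept

(p, abbabba, #) ⊢ (r, bbabba, #) ⊢ (q, babba, X#) ⊢ (s, abba, XX#) ⊢ (r, bba, XX#) ⊢ (p, ba, XX#) ⊢ (r, ba, X#) ⊢ (p, a, X#) ⊢ (r, a, #) ⊢ (q, ε, ε)
All input consumed and the stack is empty.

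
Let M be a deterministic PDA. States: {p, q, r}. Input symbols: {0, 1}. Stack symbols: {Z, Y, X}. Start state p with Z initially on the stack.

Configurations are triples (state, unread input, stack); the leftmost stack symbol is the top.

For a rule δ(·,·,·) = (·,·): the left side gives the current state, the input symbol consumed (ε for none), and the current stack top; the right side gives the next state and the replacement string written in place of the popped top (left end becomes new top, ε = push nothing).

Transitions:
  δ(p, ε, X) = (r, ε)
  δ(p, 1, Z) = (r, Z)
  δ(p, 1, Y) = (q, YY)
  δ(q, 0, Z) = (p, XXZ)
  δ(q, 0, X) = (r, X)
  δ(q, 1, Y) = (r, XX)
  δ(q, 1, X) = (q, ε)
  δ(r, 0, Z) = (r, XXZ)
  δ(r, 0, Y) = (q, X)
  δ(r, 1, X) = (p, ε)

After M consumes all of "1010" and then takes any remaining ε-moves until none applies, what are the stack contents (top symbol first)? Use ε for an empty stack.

(p, 1010, Z) ⊢ (r, 010, Z) ⊢ (r, 10, XXZ) ⊢ (p, 0, XZ) ⊢ (r, 0, Z) ⊢ (r, ε, XXZ)
All input consumed in state r with stack XXZ.

XXZ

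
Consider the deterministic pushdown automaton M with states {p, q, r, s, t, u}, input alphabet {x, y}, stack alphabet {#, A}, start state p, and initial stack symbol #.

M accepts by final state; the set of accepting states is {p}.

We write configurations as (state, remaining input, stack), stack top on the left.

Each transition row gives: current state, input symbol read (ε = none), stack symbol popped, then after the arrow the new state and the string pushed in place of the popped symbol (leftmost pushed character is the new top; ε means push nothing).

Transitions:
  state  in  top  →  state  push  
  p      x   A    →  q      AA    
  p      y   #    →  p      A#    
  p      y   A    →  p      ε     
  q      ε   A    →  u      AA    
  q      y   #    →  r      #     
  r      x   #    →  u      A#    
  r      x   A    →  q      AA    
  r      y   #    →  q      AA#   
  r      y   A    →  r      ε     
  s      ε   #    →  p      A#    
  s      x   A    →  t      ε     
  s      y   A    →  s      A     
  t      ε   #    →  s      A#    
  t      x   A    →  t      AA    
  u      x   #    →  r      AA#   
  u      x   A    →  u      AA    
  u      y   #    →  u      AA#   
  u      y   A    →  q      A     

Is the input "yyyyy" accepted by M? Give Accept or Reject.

Accept

(p, yyyyy, #)
  read y, top #: go to p, push A# → (p, yyyy, A#)
  read y, top A: go to p, push ε → (p, yyy, #)
  read y, top #: go to p, push A# → (p, yy, A#)
  read y, top A: go to p, push ε → (p, y, #)
  read y, top #: go to p, push A# → (p, ε, A#)
All input consumed; state p ∈ F.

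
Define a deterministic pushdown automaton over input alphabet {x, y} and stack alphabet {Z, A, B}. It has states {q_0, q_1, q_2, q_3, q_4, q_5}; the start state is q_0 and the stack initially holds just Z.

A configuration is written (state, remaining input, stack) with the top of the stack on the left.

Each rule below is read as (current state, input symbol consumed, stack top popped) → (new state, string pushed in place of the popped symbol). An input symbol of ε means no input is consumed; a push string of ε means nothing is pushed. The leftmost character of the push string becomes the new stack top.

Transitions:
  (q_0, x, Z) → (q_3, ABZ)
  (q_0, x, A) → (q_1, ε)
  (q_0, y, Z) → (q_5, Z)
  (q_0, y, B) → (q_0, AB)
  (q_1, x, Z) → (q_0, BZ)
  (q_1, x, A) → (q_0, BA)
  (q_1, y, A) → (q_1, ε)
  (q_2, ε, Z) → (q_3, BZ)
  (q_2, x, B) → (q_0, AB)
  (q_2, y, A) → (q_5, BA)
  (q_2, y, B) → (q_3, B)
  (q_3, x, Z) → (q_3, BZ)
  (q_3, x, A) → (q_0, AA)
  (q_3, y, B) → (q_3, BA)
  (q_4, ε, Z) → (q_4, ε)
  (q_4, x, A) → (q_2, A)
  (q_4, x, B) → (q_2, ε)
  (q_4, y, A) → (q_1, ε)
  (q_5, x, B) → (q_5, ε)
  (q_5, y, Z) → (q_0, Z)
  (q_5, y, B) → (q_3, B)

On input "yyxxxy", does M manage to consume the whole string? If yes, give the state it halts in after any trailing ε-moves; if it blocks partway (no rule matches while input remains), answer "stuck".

(q_0, yyxxxy, Z)
  read y, top Z: go to q_5, push Z → (q_5, yxxxy, Z)
  read y, top Z: go to q_0, push Z → (q_0, xxxy, Z)
  read x, top Z: go to q_3, push ABZ → (q_3, xxy, ABZ)
  read x, top A: go to q_0, push AA → (q_0, xy, AABZ)
  read x, top A: go to q_1, push ε → (q_1, y, ABZ)
  read y, top A: go to q_1, push ε → (q_1, ε, BZ)
All input consumed; M is in state q_1.

q_1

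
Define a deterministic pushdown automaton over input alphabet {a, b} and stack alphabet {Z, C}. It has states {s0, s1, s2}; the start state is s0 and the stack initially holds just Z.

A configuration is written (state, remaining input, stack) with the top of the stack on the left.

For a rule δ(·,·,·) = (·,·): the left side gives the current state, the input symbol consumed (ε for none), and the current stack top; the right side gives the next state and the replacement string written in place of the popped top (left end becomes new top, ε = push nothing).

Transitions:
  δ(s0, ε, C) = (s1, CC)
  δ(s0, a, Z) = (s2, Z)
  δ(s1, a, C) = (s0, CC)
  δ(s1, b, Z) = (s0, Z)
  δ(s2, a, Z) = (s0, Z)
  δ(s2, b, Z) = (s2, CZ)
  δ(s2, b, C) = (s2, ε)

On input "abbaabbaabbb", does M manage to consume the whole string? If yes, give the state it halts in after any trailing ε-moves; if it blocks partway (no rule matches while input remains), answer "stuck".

(s0, abbaabbaabbb, Z)
  read a, top Z: go to s2, push Z → (s2, bbaabbaabbb, Z)
  read b, top Z: go to s2, push CZ → (s2, baabbaabbb, CZ)
  read b, top C: go to s2, push ε → (s2, aabbaabbb, Z)
  read a, top Z: go to s0, push Z → (s0, abbaabbb, Z)
  read a, top Z: go to s2, push Z → (s2, bbaabbb, Z)
  read b, top Z: go to s2, push CZ → (s2, baabbb, CZ)
  read b, top C: go to s2, push ε → (s2, aabbb, Z)
  read a, top Z: go to s0, push Z → (s0, abbb, Z)
  read a, top Z: go to s2, push Z → (s2, bbb, Z)
  read b, top Z: go to s2, push CZ → (s2, bb, CZ)
  read b, top C: go to s2, push ε → (s2, b, Z)
  read b, top Z: go to s2, push CZ → (s2, ε, CZ)
All input consumed; M is in state s2.

s2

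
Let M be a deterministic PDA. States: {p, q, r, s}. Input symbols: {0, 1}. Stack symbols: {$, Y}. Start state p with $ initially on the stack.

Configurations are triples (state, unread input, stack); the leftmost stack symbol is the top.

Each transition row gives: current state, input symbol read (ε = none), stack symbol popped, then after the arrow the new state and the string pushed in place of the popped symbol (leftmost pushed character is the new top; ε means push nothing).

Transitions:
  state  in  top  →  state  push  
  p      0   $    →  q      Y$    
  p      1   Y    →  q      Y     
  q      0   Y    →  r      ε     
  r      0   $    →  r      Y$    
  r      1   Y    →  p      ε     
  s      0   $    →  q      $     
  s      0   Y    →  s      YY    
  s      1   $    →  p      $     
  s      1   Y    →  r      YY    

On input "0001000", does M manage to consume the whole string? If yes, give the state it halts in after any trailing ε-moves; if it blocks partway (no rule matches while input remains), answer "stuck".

(p, 0001000, $) ⊢ (q, 001000, Y$) ⊢ (r, 01000, $) ⊢ (r, 1000, Y$) ⊢ (p, 000, $) ⊢ (q, 00, Y$) ⊢ (r, 0, $) ⊢ (r, ε, Y$)
All input consumed; M is in state r.

r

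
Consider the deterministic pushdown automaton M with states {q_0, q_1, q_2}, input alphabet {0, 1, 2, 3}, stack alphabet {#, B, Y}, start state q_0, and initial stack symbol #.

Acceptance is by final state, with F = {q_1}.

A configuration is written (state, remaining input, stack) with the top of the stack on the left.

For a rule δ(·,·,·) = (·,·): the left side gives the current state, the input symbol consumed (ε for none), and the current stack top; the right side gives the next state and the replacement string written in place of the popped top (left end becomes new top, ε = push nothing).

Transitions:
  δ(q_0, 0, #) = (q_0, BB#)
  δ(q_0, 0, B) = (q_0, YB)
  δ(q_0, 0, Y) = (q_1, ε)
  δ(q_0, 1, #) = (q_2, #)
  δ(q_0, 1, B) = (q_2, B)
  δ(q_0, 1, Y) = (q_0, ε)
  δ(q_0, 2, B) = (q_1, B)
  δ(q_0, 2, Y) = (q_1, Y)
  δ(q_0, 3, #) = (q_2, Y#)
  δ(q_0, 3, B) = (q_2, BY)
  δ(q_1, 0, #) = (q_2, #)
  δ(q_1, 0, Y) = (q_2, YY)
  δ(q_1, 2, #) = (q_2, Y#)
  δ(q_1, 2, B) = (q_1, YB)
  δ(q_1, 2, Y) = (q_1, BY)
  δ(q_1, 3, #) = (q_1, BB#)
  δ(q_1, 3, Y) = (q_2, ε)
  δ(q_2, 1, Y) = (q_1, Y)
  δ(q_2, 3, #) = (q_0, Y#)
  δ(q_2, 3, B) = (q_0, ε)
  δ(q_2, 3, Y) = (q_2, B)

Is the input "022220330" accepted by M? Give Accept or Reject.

(q_0, 022220330, #)
  read 0, top #: go to q_0, push BB# → (q_0, 22220330, BB#)
  read 2, top B: go to q_1, push B → (q_1, 2220330, BB#)
  read 2, top B: go to q_1, push YB → (q_1, 220330, YBB#)
  read 2, top Y: go to q_1, push BY → (q_1, 20330, BYBB#)
  read 2, top B: go to q_1, push YB → (q_1, 0330, YBYBB#)
  read 0, top Y: go to q_2, push YY → (q_2, 330, YYBYBB#)
  read 3, top Y: go to q_2, push B → (q_2, 30, BYBYBB#)
  read 3, top B: go to q_0, push ε → (q_0, 0, YBYBB#)
  read 0, top Y: go to q_1, push ε → (q_1, ε, BYBB#)
All input consumed; state q_1 ∈ F.

Accept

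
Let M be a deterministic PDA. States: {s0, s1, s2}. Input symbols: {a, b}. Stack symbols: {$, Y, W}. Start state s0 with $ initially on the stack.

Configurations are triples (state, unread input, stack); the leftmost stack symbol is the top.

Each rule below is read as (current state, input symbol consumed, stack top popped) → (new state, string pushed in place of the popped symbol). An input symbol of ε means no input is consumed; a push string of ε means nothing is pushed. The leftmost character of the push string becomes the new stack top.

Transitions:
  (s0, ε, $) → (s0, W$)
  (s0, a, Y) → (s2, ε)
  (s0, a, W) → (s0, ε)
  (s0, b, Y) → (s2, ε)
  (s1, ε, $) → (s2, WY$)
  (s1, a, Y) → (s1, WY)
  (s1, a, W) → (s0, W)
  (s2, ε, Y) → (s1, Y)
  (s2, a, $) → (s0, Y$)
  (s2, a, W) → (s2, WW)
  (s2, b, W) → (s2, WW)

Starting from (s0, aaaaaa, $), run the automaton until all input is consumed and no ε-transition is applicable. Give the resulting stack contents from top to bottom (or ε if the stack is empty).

W$

(s0, aaaaaa, $)
  ε-move, top $: go to s0, push W$ → (s0, aaaaaa, W$)
  read a, top W: go to s0, push ε → (s0, aaaaa, $)
  ε-move, top $: go to s0, push W$ → (s0, aaaaa, W$)
  read a, top W: go to s0, push ε → (s0, aaaa, $)
  ε-move, top $: go to s0, push W$ → (s0, aaaa, W$)
  read a, top W: go to s0, push ε → (s0, aaa, $)
  ε-move, top $: go to s0, push W$ → (s0, aaa, W$)
  read a, top W: go to s0, push ε → (s0, aa, $)
  ε-move, top $: go to s0, push W$ → (s0, aa, W$)
  read a, top W: go to s0, push ε → (s0, a, $)
  ε-move, top $: go to s0, push W$ → (s0, a, W$)
  read a, top W: go to s0, push ε → (s0, ε, $)
  ε-move, top $: go to s0, push W$ → (s0, ε, W$)
All input consumed in state s0 with stack W$.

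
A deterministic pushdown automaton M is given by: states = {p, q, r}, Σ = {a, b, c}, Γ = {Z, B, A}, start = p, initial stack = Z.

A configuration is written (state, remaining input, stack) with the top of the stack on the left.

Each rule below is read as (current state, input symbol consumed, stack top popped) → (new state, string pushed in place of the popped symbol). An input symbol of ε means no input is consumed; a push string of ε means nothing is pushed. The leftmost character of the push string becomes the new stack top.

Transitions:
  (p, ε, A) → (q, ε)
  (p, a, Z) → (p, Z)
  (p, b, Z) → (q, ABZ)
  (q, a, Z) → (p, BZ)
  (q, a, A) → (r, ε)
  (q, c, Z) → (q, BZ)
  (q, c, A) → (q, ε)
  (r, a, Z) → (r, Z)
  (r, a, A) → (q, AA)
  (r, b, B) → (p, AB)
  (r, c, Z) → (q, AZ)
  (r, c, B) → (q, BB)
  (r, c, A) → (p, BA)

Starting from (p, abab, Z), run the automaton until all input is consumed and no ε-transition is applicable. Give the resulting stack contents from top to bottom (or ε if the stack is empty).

BZ

(p, abab, Z)
  read a, top Z: go to p, push Z → (p, bab, Z)
  read b, top Z: go to q, push ABZ → (q, ab, ABZ)
  read a, top A: go to r, push ε → (r, b, BZ)
  read b, top B: go to p, push AB → (p, ε, ABZ)
  ε-move, top A: go to q, push ε → (q, ε, BZ)
All input consumed in state q with stack BZ.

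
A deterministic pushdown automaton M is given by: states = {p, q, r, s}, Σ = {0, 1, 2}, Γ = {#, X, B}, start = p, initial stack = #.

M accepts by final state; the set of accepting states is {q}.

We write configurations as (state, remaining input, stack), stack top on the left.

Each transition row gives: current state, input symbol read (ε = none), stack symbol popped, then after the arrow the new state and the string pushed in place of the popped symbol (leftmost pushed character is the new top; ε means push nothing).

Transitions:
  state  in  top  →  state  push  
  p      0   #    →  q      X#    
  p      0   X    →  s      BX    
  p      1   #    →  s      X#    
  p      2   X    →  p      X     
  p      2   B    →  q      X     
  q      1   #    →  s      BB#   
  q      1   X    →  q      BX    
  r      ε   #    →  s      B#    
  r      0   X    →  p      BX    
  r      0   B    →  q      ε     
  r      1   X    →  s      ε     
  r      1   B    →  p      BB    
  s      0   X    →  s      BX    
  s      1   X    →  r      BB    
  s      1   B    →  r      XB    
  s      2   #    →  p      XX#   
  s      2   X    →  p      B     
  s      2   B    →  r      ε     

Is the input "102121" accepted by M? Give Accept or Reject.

Reject

(p, 102121, #)
  read 1, top #: go to s, push X# → (s, 02121, X#)
  read 0, top X: go to s, push BX → (s, 2121, BX#)
  read 2, top B: go to r, push ε → (r, 121, X#)
  read 1, top X: go to s, push ε → (s, 21, #)
  read 2, top #: go to p, push XX# → (p, 1, XX#)
No transition applies at (p, 1, XX#); input not fully consumed.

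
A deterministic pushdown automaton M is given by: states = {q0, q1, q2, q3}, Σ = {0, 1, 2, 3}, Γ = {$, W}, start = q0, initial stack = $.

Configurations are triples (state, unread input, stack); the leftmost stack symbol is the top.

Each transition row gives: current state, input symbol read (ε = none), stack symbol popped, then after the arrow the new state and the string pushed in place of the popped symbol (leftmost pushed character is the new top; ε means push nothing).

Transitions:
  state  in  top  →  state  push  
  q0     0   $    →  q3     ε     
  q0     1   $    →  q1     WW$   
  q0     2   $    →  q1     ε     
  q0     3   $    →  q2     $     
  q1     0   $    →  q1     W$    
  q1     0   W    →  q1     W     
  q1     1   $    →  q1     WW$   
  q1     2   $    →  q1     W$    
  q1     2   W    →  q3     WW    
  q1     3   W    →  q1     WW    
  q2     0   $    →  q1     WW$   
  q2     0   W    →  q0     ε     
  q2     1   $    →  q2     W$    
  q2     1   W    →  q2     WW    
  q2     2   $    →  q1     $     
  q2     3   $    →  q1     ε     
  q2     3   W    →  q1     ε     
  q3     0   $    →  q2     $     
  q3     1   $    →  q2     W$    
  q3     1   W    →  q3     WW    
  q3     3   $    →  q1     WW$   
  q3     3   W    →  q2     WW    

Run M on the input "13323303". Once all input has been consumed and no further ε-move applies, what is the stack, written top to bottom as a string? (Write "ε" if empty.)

(q0, 13323303, $) ⊢ (q1, 3323303, WW$) ⊢ (q1, 323303, WWW$) ⊢ (q1, 23303, WWWW$) ⊢ (q3, 3303, WWWWW$) ⊢ (q2, 303, WWWWWW$) ⊢ (q1, 03, WWWWW$) ⊢ (q1, 3, WWWWW$) ⊢ (q1, ε, WWWWWW$)
All input consumed in state q1 with stack WWWWWW$.

WWWWWW$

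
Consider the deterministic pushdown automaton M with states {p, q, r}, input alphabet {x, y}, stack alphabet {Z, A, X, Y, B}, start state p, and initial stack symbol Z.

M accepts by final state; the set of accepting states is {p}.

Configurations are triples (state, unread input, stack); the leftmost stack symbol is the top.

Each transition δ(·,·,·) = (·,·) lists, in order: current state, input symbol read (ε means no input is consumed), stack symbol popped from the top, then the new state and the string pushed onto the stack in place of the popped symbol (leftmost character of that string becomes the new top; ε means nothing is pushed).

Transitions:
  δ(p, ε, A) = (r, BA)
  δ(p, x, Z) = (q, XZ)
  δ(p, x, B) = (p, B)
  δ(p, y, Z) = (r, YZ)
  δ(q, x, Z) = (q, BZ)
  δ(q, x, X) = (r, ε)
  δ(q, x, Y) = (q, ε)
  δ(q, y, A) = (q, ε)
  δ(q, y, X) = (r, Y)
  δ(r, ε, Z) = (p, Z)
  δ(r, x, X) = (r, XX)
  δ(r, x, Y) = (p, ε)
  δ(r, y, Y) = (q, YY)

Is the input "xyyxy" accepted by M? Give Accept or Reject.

(p, xyyxy, Z)
  read x, top Z: go to q, push XZ → (q, yyxy, XZ)
  read y, top X: go to r, push Y → (r, yxy, YZ)
  read y, top Y: go to q, push YY → (q, xy, YYZ)
  read x, top Y: go to q, push ε → (q, y, YZ)
No transition applies at (q, y, YZ); input not fully consumed.

Reject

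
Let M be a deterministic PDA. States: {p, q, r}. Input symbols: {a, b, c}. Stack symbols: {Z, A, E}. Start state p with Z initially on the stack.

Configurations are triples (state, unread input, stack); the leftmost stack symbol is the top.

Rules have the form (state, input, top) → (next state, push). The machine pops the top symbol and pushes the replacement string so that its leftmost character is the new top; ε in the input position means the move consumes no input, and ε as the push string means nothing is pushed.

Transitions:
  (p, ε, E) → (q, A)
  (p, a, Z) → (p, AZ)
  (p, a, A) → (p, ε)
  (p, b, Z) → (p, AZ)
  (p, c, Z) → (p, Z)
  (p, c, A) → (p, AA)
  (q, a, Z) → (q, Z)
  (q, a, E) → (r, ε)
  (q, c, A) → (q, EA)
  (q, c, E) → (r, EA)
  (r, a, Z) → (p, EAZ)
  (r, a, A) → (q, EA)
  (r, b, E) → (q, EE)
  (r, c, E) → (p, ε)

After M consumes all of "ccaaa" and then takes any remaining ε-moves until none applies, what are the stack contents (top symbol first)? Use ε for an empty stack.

(p, ccaaa, Z)
  read c, top Z: go to p, push Z → (p, caaa, Z)
  read c, top Z: go to p, push Z → (p, aaa, Z)
  read a, top Z: go to p, push AZ → (p, aa, AZ)
  read a, top A: go to p, push ε → (p, a, Z)
  read a, top Z: go to p, push AZ → (p, ε, AZ)
All input consumed in state p with stack AZ.

AZ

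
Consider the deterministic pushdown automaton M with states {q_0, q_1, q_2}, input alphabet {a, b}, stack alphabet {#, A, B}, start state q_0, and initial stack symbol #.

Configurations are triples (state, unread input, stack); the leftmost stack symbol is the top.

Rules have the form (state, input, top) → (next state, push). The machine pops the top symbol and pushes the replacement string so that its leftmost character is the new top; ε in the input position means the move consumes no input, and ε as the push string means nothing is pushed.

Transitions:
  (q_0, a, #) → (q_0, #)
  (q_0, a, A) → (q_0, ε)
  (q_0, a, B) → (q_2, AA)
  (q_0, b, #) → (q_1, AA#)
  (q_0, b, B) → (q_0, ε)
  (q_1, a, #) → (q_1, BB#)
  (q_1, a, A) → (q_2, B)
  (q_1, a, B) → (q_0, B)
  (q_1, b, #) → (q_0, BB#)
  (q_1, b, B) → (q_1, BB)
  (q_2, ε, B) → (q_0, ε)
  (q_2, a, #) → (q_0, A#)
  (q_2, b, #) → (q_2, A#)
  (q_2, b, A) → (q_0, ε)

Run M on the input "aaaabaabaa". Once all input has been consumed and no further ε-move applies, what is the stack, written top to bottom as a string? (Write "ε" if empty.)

#

(q_0, aaaabaabaa, #)
  read a, top #: go to q_0, push # → (q_0, aaabaabaa, #)
  read a, top #: go to q_0, push # → (q_0, aabaabaa, #)
  read a, top #: go to q_0, push # → (q_0, abaabaa, #)
  read a, top #: go to q_0, push # → (q_0, baabaa, #)
  read b, top #: go to q_1, push AA# → (q_1, aabaa, AA#)
  read a, top A: go to q_2, push B → (q_2, abaa, BA#)
  ε-move, top B: go to q_0, push ε → (q_0, abaa, A#)
  read a, top A: go to q_0, push ε → (q_0, baa, #)
  read b, top #: go to q_1, push AA# → (q_1, aa, AA#)
  read a, top A: go to q_2, push B → (q_2, a, BA#)
  ε-move, top B: go to q_0, push ε → (q_0, a, A#)
  read a, top A: go to q_0, push ε → (q_0, ε, #)
All input consumed in state q_0 with stack #.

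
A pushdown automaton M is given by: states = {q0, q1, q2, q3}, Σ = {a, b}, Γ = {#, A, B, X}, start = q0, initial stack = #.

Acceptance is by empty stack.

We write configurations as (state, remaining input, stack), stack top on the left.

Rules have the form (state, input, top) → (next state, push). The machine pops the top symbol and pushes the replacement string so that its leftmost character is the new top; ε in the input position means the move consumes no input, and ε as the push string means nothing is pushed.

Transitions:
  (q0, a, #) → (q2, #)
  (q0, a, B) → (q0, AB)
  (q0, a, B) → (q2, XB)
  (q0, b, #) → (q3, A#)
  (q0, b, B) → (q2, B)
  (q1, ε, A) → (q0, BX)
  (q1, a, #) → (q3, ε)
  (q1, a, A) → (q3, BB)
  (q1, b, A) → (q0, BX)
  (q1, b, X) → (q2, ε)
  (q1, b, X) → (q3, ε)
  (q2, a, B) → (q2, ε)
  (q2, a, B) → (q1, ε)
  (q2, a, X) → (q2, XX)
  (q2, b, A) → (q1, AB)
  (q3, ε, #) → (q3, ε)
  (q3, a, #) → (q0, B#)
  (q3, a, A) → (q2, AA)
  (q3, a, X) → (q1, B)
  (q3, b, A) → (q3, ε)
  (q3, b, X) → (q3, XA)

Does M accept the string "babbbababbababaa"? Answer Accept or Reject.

One accepting computation: (q0, babbbababbababaa, #) ⊢ (q3, abbbababbababaa, A#) ⊢ (q2, bbbababbababaa, AA#) ⊢ (q1, bbababbababaa, ABA#) ⊢ (q0, bababbababaa, BXBA#) ⊢ (q2, ababbababaa, BXBA#) ⊢ (q1, babbababaa, XBA#) ⊢ (q2, abbababaa, BA#) ⊢ (q1, bbababaa, A#) ⊢ (q0, bababaa, BX#) ⊢ (q2, ababaa, BX#) ⊢ (q1, babaa, X#) ⊢ (q3, abaa, #) ⊢ (q0, baa, B#) ⊢ (q2, aa, B#) ⊢ (q1, a, #) ⊢ (q3, ε, ε)
All input consumed and the stack is empty.

Accept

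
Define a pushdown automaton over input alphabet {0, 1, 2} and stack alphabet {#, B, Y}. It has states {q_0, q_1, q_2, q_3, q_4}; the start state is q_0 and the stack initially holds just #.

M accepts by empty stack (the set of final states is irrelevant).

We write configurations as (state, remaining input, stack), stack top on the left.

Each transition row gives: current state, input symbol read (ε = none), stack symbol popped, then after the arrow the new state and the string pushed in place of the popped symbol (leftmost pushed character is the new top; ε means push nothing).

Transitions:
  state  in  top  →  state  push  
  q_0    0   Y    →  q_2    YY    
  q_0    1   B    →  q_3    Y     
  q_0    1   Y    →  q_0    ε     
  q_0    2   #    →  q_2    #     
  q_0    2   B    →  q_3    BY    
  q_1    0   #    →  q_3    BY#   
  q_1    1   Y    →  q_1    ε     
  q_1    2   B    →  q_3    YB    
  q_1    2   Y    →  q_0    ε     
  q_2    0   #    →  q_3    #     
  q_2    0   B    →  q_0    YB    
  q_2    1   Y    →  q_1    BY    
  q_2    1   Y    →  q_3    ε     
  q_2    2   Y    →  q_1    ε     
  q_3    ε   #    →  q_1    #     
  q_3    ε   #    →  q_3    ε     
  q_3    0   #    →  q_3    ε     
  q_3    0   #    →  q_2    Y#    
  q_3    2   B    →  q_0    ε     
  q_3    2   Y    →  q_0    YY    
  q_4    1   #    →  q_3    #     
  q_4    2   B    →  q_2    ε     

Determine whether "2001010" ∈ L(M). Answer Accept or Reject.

Accept

One accepting computation: (q_0, 2001010, #) ⊢ (q_2, 001010, #) ⊢ (q_3, 01010, #) ⊢ (q_2, 1010, Y#) ⊢ (q_3, 010, #) ⊢ (q_2, 10, Y#) ⊢ (q_3, 0, #) ⊢ (q_3, ε, ε)
All input consumed and the stack is empty.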